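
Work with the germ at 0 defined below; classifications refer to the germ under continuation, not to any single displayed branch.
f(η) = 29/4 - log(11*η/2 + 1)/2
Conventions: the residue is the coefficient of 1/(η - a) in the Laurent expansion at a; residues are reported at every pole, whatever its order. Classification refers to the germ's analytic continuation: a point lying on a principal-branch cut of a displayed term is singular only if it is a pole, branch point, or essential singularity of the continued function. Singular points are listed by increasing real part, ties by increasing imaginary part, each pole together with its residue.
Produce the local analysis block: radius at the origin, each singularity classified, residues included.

Branch term (-1/2)*log(1 - η/(-2/11)): its argument vanishes at η = -2/11, a logarithmic branch point, modulus 2/11.
The radius of convergence is the smallest modulus among the singular points: 2/11.

Radius of convergence at 0: 2/11.
At -2/11: a logarithmic branch point.


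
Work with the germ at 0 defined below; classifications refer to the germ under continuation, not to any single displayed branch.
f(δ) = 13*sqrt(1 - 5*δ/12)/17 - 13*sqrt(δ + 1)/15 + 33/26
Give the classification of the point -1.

The term (-13/15)*sqrt(1 - δ/(-1)) has argument 1 - -1/(-1) = 0 at -1: a square-root (algebraic, two-sheeted) branch point; the remaining terms are analytic or single-valued there.

The point is an algebraic (square-root) branch point.


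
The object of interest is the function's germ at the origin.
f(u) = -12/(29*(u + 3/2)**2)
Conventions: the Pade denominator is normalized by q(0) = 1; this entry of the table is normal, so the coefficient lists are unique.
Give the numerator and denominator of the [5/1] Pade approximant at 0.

The Pade approximant has numerator coefficients [-16/87, 80/783, -128/2349, 64/2349, -256/21141, 256/63423]; denominator coefficients [1, 7/9].

Taylor coefficients needed (expand at 0): a_0 = -16/87, a_1 = 64/261, a_2 = -64/261, a_3 = 512/2349, a_4 = -1280/7047, a_5 = 1024/7047, a_6 = -7168/63423.
Write the denominator as Q(u) = 1 + q1*u. Requiring Q*f - P = O(u^7) with deg P <= 5 kills the coefficients of u^6..u^6 in Q*f:
  u^6: a_6 + q1*a_5 = 0, i.e. -7168/63423 + (1024/7047)*q1 = 0.
Solving this linear system: q1 = 7/9.
The numerator is Q*f truncated at degree 5: P0 = a_0 = -16/87; P1 = a_1 + q1*a_0 = 80/783; P2 = a_2 + q1*a_1 = -128/2349; P3 = a_3 + q1*a_2 = 64/2349; P4 = a_4 + q1*a_3 = -256/21141; P5 = a_5 + q1*a_4 = 256/63423.


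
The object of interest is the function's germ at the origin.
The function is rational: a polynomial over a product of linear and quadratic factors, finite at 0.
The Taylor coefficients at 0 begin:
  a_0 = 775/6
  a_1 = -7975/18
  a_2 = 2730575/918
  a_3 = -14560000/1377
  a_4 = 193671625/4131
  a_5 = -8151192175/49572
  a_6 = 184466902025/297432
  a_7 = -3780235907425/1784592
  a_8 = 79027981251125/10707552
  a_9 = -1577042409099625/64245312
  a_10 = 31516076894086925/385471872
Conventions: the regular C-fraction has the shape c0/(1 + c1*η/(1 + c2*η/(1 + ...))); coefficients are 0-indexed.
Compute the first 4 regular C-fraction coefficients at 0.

The regular C-fraction coefficients are [775/6, 319/93, 551992/168113, -19333505911/2993452616].

Taylor coefficients (read off): a_0 = 775/6, a_1 = -7975/18, a_2 = 2730575/918, a_3 = -14560000/1377.
c0 = a_0 = 775/6. Peel one level at a time: if S = 1 + c*η/S' with S'(0) = 1, then c is the η-coefficient of S and S' = c*η/(S - 1).
S_1 = c0/f = 1 + (319/93)*η + (-551992/49011)*η^2 + ...; c1 = 319/93.
S_2 = c1*η/(S_1 - 1) = 1 + (551992/168113)*η + (623661481/29408929)*η^2 + ...; c2 = 551992/168113.
S_3 = c2*η/(S_2 - 1) = 1 + (-19333505911/2993452616)*η + ...; c3 = -19333505911/2993452616.


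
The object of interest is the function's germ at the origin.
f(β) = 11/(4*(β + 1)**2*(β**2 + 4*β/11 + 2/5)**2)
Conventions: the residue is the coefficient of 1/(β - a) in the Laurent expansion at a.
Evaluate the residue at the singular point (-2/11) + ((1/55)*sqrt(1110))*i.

The residue is (-166375/41154) - ((684766225/5408623296)*sqrt(1110))*i.

The factor β**2 + 4*β/11 + 2/5 splits as (β - a)(β - a') with a = (-2/11) + ((1/55)*sqrt(1110))*i, a' = (-2/11) - ((1/55)*sqrt(1110))*i. At the order-2 pole a set g(β) = (β - a)^2*f(β) = [11/(4*(β + 1)**2)] / (β - a')^2.
Order-2 pole: residue = g'(a); g'((-2/11) + ((1/55)*sqrt(1110))*i) = (-166375/41154) - ((684766225/5408623296)*sqrt(1110))*i, so the residue is (-166375/41154) - ((684766225/5408623296)*sqrt(1110))*i.


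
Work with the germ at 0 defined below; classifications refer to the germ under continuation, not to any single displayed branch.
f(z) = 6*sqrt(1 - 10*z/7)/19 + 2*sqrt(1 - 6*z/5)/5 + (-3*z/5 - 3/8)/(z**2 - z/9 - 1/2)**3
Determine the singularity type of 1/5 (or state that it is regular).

The point is a regular point.

Denominator factors: z**2 - z/9 - 1/2 = -217/450 at z = 1/5 — none vanishes.
Branch term sqrt(1 - z/(7/10)): argument at 1/5 is 5/7, nonzero, so 1/5 is not its branch point (a point on a principal cut is still regular for the continued germ).
Branch term sqrt(1 - z/(5/6)): argument at 1/5 is 19/25, nonzero, so 1/5 is not its branch point (a point on a principal cut is still regular for the continued germ).
So the germ continues analytically to 1/5.


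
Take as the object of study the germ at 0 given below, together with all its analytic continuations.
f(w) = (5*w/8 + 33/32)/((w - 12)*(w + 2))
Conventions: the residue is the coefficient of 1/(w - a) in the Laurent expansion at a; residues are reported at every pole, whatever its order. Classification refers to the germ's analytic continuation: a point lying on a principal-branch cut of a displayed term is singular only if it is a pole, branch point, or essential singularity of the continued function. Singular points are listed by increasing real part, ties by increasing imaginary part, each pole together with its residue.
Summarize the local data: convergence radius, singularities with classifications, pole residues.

Radius of convergence at 0: 2.
At -2: a pole of order 1; residue 1/64.
At 12: a pole of order 1; residue 39/64.

Denominator factor (w - 12): pole of order 1 at 12, modulus 12.
Denominator factor (w + 2): pole of order 1 at -2, modulus 2.
The radius of convergence is the smallest modulus among the singular points: 2.
At the order-1 pole -2 set g(w) = (w - (-2))*f(w) = (5*w/8 + 33/32)/(w - 12).
Simple pole: residue = g(a) at a = -2, which is 1/64.
At the order-1 pole 12 set g(w) = (w - (12))*f(w) = (5*w/8 + 33/32)/(w + 2).
Simple pole: residue = g(a) at a = 12, which is 39/64.
List the singular points by increasing real part (a conjugate pair: the negative imaginary part first).


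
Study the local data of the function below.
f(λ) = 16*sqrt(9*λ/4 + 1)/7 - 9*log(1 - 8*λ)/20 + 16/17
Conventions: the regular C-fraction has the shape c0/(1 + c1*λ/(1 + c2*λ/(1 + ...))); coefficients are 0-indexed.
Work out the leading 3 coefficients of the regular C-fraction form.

The regular C-fraction coefficients are [384/119, -153/80, -179/960].

Taylor coefficients (expand at 0): a_0 = 384/119, a_1 = 216/35, a_2 = 3627/280.
c0 = a_0 = 384/119. Peel one level at a time: if S = 1 + c*λ/S' with S'(0) = 1, then c is the λ-coefficient of S and S' = c*λ/(S - 1).
S_1 = c0/f = 1 + (-153/80)*λ + (-9129/25600)*λ^2 + ...; c1 = -153/80.
S_2 = c1*λ/(S_1 - 1) = 1 + (-179/960)*λ + ...; c2 = -179/960.


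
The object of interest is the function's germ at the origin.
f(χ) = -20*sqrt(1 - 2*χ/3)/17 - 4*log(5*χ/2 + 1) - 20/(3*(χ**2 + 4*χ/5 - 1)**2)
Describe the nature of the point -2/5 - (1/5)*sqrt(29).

The denominator factor χ**2 + 4*χ/5 - 1 vanishes at -2/5 - (1/5)*sqrt(29) and appears to the power 2; the numerator there equals -20/3, nonzero, and no other factor vanishes.
The branch terms are analytic at this point.
Hence a pole whose order is the multiplicity, 2.

The point is a pole of order 2.


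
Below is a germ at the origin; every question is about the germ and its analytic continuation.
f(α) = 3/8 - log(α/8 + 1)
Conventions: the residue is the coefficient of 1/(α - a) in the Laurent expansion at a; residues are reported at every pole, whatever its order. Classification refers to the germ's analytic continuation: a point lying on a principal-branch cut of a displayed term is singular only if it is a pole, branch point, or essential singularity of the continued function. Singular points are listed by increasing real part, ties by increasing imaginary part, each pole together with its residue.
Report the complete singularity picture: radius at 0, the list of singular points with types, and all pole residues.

Radius of convergence at 0: 8.
At -8: a logarithmic branch point.

Branch term (-1)*log(1 - α/(-8)): its argument vanishes at α = -8, a logarithmic branch point, modulus 8.
The radius of convergence is the smallest modulus among the singular points: 8.


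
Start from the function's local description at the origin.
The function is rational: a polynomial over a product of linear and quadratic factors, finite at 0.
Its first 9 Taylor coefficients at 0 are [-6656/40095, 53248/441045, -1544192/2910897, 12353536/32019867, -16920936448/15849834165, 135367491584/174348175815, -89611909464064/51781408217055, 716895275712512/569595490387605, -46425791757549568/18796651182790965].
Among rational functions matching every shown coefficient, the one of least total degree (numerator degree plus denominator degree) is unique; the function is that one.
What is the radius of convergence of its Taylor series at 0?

No rational of total degree below 7 reproduces all 9 coefficients; solving the [0/7] Pade equations on them gives f(w) = 13/(40*(w + 11/8)*(w**2 - 9/8)**3), whose expansion matches every shown term.
Denominator factor (w + 11/8): pole of order 1 at -11/8, modulus 11/8.
Denominator factor (w**2 - 9/8)^3: discriminant 9/2, real irrational roots (3/4)*sqrt(2) and -(3/4)*sqrt(2); poles of order 3, moduli (3/4)*sqrt(2) and (3/4)*sqrt(2).
The radius of convergence is the smallest modulus among the singular points: (3/4)*sqrt(2).

The radius of convergence is (3/4)*sqrt(2).


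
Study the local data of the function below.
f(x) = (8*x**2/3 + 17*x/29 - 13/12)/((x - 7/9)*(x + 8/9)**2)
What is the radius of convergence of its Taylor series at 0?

Denominator factor (x + 8/9)^2: pole of order 2 at -8/9, modulus 8/9.
Denominator factor (x - 7/9): pole of order 1 at 7/9, modulus 7/9.
The radius of convergence is the smallest modulus among the singular points: 7/9.

The radius of convergence is 7/9.


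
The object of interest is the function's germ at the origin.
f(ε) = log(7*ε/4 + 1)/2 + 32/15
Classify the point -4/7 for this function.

The term (1/2)*log(1 - ε/(-4/7)) has argument 1 - -4/7/(-4/7) = 0 at -4/7: a logarithmic (infinitely-sheeted) branch point; the remaining terms are analytic or single-valued there.

The point is a logarithmic branch point.


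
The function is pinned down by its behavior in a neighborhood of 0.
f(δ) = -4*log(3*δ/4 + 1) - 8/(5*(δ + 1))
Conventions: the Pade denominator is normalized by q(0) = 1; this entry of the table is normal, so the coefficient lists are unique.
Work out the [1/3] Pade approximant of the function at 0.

Taylor coefficients needed (expand at 0): a_0 = -8/5, a_1 = -7/5, a_2 = -19/40, a_3 = 83/80, a_4 = -1643/1280.
Write the denominator as Q(δ) = 1 + q1*δ + q2*δ^2 + q3*δ^3. Requiring Q*f - P = O(δ^5) with deg P <= 1 kills the coefficients of δ^2..δ^4 in Q*f:
  δ^2: a_2 + q1*a_1 + q2*a_0 = 0, i.e. -19/40 + (-7/5)*q1 + (-8/5)*q2 = 0.
  δ^3: a_3 + q1*a_2 + q2*a_1 + q3*a_0 = 0, i.e. 83/80 + (-19/40)*q1 + (-7/5)*q2 + (-8/5)*q3 = 0.
  δ^4: a_4 + q1*a_3 + q2*a_2 + q3*a_1 = 0, i.e. -1643/1280 + (83/80)*q1 + (-19/40)*q2 + (-7/5)*q3 = 0.
Solving this linear system: q1 = 103/34, q2 = -3207/1088, q3 = 20265/8704.
The numerator is Q*f truncated at degree 1: P0 = a_0 = -8/5; P1 = a_1 + q1*a_0 = -531/85.

The Pade approximant has numerator coefficients [-8/5, -531/85]; denominator coefficients [1, 103/34, -3207/1088, 20265/8704].


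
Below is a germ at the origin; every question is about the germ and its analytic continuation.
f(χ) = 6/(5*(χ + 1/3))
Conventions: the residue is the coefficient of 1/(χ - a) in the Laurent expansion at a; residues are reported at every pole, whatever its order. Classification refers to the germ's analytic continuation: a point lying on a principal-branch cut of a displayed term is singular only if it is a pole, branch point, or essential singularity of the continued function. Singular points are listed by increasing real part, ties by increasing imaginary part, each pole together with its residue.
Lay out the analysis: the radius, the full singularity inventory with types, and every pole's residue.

Denominator factor (χ + 1/3): pole of order 1 at -1/3, modulus 1/3.
The radius of convergence is the smallest modulus among the singular points: 1/3.
At the order-1 pole -1/3 set g(χ) = (χ - (-1/3))*f(χ) = 6/5.
Simple pole: residue = g(a) at a = -1/3, which is 6/5.

Radius of convergence at 0: 1/3.
At -1/3: a pole of order 1; residue 6/5.


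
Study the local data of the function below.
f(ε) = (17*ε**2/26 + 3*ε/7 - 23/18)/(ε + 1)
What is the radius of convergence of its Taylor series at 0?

Denominator factor (ε + 1): pole of order 1 at -1, modulus 1.
The radius of convergence is the smallest modulus among the singular points: 1.

The radius of convergence is 1.


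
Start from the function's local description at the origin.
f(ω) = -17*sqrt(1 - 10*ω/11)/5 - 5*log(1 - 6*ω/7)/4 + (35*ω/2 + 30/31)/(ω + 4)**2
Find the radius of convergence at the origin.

The radius of convergence is 11/10.

Denominator factor (ω + 4)^2: pole of order 2 at -4, modulus 4.
Branch term (-5/4)*log(1 - ω/(7/6)): its argument vanishes at ω = 7/6, a logarithmic branch point, modulus 7/6.
Branch term (-17/5)*sqrt(1 - ω/(11/10)): its argument vanishes at ω = 11/10, a square-root branch point, modulus 11/10.
The radius of convergence is the smallest modulus among the singular points: 11/10.


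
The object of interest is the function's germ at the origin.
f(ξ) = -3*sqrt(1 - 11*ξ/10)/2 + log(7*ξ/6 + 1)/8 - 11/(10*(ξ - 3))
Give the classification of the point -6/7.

The term (1/8)*log(1 - ξ/(-6/7)) has argument 1 - -6/7/(-6/7) = 0 at -6/7: a logarithmic (infinitely-sheeted) branch point; the remaining terms are analytic or single-valued there.

The point is a logarithmic branch point.


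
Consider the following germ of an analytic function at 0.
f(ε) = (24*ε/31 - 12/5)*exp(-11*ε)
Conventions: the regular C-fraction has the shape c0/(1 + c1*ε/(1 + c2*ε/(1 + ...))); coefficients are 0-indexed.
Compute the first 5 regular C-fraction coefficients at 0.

Taylor coefficients (expand at 0): a_0 = -12/5, a_1 = 4212/155, a_2 = -23826/155, a_3 = 89782/155, a_4 = -507111/310.
c0 = a_0 = -12/5. Peel one level at a time: if S = 1 + c*ε/S' with S'(0) = 1, then c is the ε-coefficient of S and S' = c*ε/(S - 1).
S_1 = c0/f = 1 + (351/31)*ε + (123301/1922)*ε^2 + ...; c1 = 351/31.
S_2 = c1*ε/(S_1 - 1) = 1 + (-123301/21762)*ε + (5264347/492804)*ε^2 + ...; c2 = -123301/21762.
S_3 = c2*ε/(S_2 - 1) = 1 + (163194757/86557302)*ε + (1950262272541/547312917636)*ε^2 + ...; c3 = 163194757/86557302.
S_4 = c3*ε/(S_3 - 1) = 1 + (-20277320349/10728913214)*ε + ...; c4 = -20277320349/10728913214.

The regular C-fraction coefficients are [-12/5, 351/31, -123301/21762, 163194757/86557302, -20277320349/10728913214].


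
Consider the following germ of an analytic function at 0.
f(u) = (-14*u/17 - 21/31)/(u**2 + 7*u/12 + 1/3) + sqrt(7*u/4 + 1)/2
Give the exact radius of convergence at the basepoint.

The radius of convergence is 4/7.

Denominator factor (u**2 + 7*u/12 + 1/3): discriminant -143/144, complex-conjugate roots (-7/24) + ((1/24)*sqrt(143))*i and (-7/24) - ((1/24)*sqrt(143))*i; poles of order 1, moduli (1/3)*sqrt(3) and (1/3)*sqrt(3).
Branch term (1/2)*sqrt(1 - u/(-4/7)): its argument vanishes at u = -4/7, a square-root branch point, modulus 4/7.
The radius of convergence is the smallest modulus among the singular points: 4/7.


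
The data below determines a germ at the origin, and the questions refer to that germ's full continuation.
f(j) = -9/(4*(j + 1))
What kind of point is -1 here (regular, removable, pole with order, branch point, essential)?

The denominator factor j + 1 vanishes at -1 and appears to the power 1; the numerator there equals -9/4, nonzero, and no other factor vanishes.
Hence a pole whose order is the multiplicity, 1.

The point is a pole of order 1.


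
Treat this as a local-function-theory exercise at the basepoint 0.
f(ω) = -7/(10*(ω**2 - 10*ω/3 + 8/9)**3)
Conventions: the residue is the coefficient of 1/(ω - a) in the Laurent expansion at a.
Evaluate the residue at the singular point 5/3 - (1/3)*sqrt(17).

The factor ω**2 - 10*ω/3 + 8/9 splits as (ω - a)(ω - a') with a = 5/3 - (1/3)*sqrt(17), a' = 5/3 + (1/3)*sqrt(17). At the order-3 pole a set g(ω) = (ω - a)^3*f(ω) = [-7/10] / (ω - a')^3.
Order-3 pole: residue = g''(a)/2; g''(5/3 - (1/3)*sqrt(17)) = (5103/393040)*sqrt(17), so the residue is (5103/786080)*sqrt(17).

The residue is (5103/786080)*sqrt(17).


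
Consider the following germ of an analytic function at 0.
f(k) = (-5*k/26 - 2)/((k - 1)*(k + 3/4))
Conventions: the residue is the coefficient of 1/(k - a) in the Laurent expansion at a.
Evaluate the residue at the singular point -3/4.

At the order-1 pole -3/4 set g(k) = (k - (-3/4))*f(k) = (-5*k/26 - 2)/(k - 1).
Simple pole: residue = g(a) at a = -3/4, which is 193/182.

The residue is 193/182.


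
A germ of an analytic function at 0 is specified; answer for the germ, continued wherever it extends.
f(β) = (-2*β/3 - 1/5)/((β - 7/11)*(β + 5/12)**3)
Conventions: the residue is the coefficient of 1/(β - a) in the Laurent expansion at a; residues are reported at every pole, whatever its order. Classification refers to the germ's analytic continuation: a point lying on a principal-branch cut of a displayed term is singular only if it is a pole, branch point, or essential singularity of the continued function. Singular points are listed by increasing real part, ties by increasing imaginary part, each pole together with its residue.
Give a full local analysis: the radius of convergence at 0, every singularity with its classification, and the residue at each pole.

Denominator factor (β + 5/12)^3: pole of order 3 at -5/12, modulus 5/12.
Denominator factor (β - 7/11): pole of order 1 at 7/11, modulus 7/11.
The radius of convergence is the smallest modulus among the singular points: 5/12.
At the order-3 pole -5/12 set g(β) = (β - (-5/12))^3*f(β) = (-2*β/3 - 1/5)/(β - 7/11).
Order-3 pole: residue = g''(a)/2; g''(-5/12) = 14357376/13428095, so the residue is 7178688/13428095.
At the order-1 pole 7/11 set g(β) = (β - (7/11))*f(β) = (-2*β/3 - 1/5)/(β + 5/12)**3.
Simple pole: residue = g(a) at a = 7/11, which is -7178688/13428095.
List the singular points by increasing real part (a conjugate pair: the negative imaginary part first).

Radius of convergence at 0: 5/12.
At -5/12: a pole of order 3; residue 7178688/13428095.
At 7/11: a pole of order 1; residue -7178688/13428095.


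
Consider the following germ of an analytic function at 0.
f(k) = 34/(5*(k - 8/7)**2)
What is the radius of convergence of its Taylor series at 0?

Denominator factor (k - 8/7)^2: pole of order 2 at 8/7, modulus 8/7.
The radius of convergence is the smallest modulus among the singular points: 8/7.

The radius of convergence is 8/7.


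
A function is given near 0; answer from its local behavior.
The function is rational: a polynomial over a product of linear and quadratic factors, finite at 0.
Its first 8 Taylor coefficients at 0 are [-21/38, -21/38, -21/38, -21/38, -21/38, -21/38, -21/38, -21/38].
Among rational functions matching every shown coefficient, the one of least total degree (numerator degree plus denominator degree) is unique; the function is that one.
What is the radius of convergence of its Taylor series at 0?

The radius of convergence is 1.

No rational of total degree below 1 reproduces all 8 coefficients; solving the [0/1] Pade equations on them gives f(κ) = 21/(38*(κ - 1)), whose expansion matches every shown term.
Denominator factor (κ - 1): pole of order 1 at 1, modulus 1.
The radius of convergence is the smallest modulus among the singular points: 1.


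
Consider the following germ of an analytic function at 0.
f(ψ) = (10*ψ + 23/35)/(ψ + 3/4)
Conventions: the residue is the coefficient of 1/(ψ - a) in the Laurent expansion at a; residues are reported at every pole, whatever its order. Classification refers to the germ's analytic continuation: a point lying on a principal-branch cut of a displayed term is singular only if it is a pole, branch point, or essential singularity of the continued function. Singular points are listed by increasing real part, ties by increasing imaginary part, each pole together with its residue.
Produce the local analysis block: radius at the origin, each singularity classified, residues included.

Denominator factor (ψ + 3/4): pole of order 1 at -3/4, modulus 3/4.
The radius of convergence is the smallest modulus among the singular points: 3/4.
At the order-1 pole -3/4 set g(ψ) = (ψ - (-3/4))*f(ψ) = 10*ψ + 23/35.
Simple pole: residue = g(a) at a = -3/4, which is -479/70.

Radius of convergence at 0: 3/4.
At -3/4: a pole of order 1; residue -479/70.


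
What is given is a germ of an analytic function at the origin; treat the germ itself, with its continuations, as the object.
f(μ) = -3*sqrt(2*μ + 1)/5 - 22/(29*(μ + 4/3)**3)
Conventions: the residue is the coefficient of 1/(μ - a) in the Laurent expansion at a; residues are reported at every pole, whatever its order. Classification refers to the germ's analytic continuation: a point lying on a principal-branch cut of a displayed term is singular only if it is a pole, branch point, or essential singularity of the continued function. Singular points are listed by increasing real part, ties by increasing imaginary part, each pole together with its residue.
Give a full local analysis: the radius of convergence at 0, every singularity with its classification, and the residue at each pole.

Radius of convergence at 0: 1/2.
At -4/3: a pole of order 3; residue 0.
At -1/2: an algebraic (square-root) branch point.

Denominator factor (μ + 4/3)^3: pole of order 3 at -4/3, modulus 4/3.
Branch term (-3/5)*sqrt(1 - μ/(-1/2)): its argument vanishes at μ = -1/2, a square-root branch point, modulus 1/2.
The radius of convergence is the smallest modulus among the singular points: 1/2.
The branch term is analytic at -4/3 and contributes nothing to the residue; only the rational part matters.
At the order-3 pole -4/3 set g(μ) = (μ - (-4/3))^3*(rational part) = -22/29.
Order-3 pole: residue = g''(a)/2; g''(-4/3) = 0, so the residue is 0.
List the singular points by increasing real part (a conjugate pair: the negative imaginary part first).


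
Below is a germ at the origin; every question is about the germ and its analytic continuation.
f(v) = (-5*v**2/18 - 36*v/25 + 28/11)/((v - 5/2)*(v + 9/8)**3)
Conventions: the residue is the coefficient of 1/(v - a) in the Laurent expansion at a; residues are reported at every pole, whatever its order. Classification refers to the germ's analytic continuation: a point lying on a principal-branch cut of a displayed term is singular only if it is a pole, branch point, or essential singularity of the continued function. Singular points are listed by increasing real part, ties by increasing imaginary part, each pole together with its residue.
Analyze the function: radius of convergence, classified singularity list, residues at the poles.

Denominator factor (v + 9/8)^3: pole of order 3 at -9/8, modulus 9/8.
Denominator factor (v - 5/2): pole of order 1 at 5/2, modulus 5/2.
The radius of convergence is the smallest modulus among the singular points: 9/8.
At the order-3 pole -9/8 set g(v) = (v - (-9/8))^3*f(v) = (-5*v**2/18 - 36*v/25 + 28/11)/(v - 5/2).
Order-3 pole: residue = g''(a)/2; g''(-9/8) = 1414528/12072555, so the residue is 707264/12072555.
At the order-1 pole 5/2 set g(v) = (v - (5/2))*f(v) = (-5*v**2/18 - 36*v/25 + 28/11)/(v + 9/8)**3.
Simple pole: residue = g(a) at a = 5/2, which is -707264/12072555.
List the singular points by increasing real part (a conjugate pair: the negative imaginary part first).

Radius of convergence at 0: 9/8.
At -9/8: a pole of order 3; residue 707264/12072555.
At 5/2: a pole of order 1; residue -707264/12072555.


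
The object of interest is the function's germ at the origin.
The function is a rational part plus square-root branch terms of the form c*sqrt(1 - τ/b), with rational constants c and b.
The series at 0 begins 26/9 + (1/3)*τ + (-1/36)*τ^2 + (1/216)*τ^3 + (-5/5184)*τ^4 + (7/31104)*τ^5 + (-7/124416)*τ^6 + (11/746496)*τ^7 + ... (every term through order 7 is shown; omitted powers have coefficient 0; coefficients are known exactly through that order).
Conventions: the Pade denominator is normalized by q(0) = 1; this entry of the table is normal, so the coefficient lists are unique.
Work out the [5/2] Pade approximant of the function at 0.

The Pade approximant has numerator coefficients [26/9, 11/7, 89/378, 5/756, -5/36288, 1/217728]; denominator coefficients [1, 3/7, 1/24].

Taylor coefficients needed (read off): a_0 = 26/9, a_1 = 1/3, a_2 = -1/36, a_3 = 1/216, a_4 = -5/5184, a_5 = 7/31104, a_6 = -7/124416, a_7 = 11/746496.
Write the denominator as Q(τ) = 1 + q1*τ + q2*τ^2. Requiring Q*f - P = O(τ^8) with deg P <= 5 kills the coefficients of τ^6..τ^7 in Q*f:
  τ^6: a_6 + q1*a_5 + q2*a_4 = 0, i.e. -7/124416 + (7/31104)*q1 + (-5/5184)*q2 = 0.
  τ^7: a_7 + q1*a_6 + q2*a_5 = 0, i.e. 11/746496 + (-7/124416)*q1 + (7/31104)*q2 = 0.
Solving this linear system: q1 = 3/7, q2 = 1/24.
The numerator is Q*f truncated at degree 5: P0 = a_0 = 26/9; P1 = a_1 + q1*a_0 = 11/7; P2 = a_2 + q1*a_1 + q2*a_0 = 89/378; P3 = a_3 + q1*a_2 + q2*a_1 = 5/756; P4 = a_4 + q1*a_3 + q2*a_2 = -5/36288; P5 = a_5 + q1*a_4 + q2*a_3 = 1/217728.


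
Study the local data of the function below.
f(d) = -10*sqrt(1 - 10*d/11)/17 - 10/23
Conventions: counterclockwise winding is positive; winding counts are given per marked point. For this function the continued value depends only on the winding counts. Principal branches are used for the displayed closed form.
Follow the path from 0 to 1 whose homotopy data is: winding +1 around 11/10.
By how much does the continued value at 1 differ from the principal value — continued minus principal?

The rational part is single-valued and drops out of the difference; each branch term changes only by its own monodromy.
(-10/17)*sqrt(1 - d/(11/10)): winding +1 is odd, the square root flips sign, contributing -2*(-10/17)*sqrt(1 - (1)/(11/10)) = -2*(-10/17)*sqrt(1/11) = (20/187)*sqrt(11).
Summing the contributions at d = 1 gives (20/187)*sqrt(11).

Continued minus principal equals (20/187)*sqrt(11).


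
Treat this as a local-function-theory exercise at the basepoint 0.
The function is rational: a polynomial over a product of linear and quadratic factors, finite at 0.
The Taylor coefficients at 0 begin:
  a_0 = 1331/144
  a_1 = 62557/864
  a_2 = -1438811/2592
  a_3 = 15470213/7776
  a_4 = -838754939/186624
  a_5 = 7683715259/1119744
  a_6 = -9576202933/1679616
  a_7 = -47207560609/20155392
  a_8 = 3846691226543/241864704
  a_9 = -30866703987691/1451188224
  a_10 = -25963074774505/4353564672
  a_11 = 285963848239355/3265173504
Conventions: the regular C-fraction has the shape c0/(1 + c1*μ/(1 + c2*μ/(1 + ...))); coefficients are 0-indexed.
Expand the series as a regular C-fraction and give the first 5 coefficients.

The regular C-fraction coefficients are [1331/144, -47/6, 31/2, -26480/13113, -1250201987/1388928960].

Taylor coefficients (read off): a_0 = 1331/144, a_1 = 62557/864, a_2 = -1438811/2592, a_3 = 15470213/7776, a_4 = -838754939/186624.
c0 = a_0 = 1331/144. Peel one level at a time: if S = 1 + c*μ/S' with S'(0) = 1, then c is the μ-coefficient of S and S' = c*μ/(S - 1).
S_1 = c0/f = 1 + (-47/6)*μ + (1457/12)*μ^2 + ...; c1 = -47/6.
S_2 = c1*μ/(S_1 - 1) = 1 + (31/2)*μ + (13240/423)*μ^2 + ...; c2 = 31/2.
S_3 = c2*μ/(S_2 - 1) = 1 + (-26480/13113)*μ + (-1250201987/687803076)*μ^2 + ...; c3 = -26480/13113.
S_4 = c3*μ/(S_3 - 1) = 1 + (-1250201987/1388928960)*μ + ...; c4 = -1250201987/1388928960.


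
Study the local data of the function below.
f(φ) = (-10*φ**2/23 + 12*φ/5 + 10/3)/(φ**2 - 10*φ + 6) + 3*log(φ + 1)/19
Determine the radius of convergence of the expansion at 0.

Denominator factor (φ**2 - 10*φ + 6): discriminant 76, real irrational roots 5 + sqrt(19) and 5 - sqrt(19); poles of order 1, moduli 5 + sqrt(19) and 5 - sqrt(19).
Branch term (3/19)*log(1 - φ/(-1)): its argument vanishes at φ = -1, a logarithmic branch point, modulus 1.
The radius of convergence is the smallest modulus among the singular points: 5 - sqrt(19).

The radius of convergence is 5 - sqrt(19).


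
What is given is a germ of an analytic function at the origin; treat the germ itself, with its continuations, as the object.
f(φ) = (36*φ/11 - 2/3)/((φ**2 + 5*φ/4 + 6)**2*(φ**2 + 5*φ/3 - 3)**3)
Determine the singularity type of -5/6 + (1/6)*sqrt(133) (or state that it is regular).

The denominator factor φ**2 + 5*φ/3 - 3 vanishes at -5/6 + (1/6)*sqrt(133) and appears to the power 3; the numerator there equals -112/33 + (6/11)*sqrt(133), nonzero, and no other factor vanishes.
Hence a pole whose order is the multiplicity, 3.

The point is a pole of order 3.


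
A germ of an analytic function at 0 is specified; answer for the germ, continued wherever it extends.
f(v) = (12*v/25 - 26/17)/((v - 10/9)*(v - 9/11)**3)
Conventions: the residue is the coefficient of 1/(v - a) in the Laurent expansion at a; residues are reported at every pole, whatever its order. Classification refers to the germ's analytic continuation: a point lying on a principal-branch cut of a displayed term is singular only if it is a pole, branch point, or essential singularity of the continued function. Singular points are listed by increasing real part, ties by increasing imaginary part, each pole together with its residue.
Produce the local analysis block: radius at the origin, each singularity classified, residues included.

Denominator factor (v - 9/11)^3: pole of order 3 at 9/11, modulus 9/11.
Denominator factor (v - 10/9): pole of order 1 at 10/9, modulus 10/9.
The radius of convergence is the smallest modulus among the singular points: 9/11.
At the order-3 pole 9/11 set g(v) = (v - (9/11))^3*f(v) = (12*v/25 - 26/17)/(v - 10/9).
Order-3 pole: residue = g''(a)/2; g''(9/11) = 164303964/2073065, so the residue is 82151982/2073065.
At the order-1 pole 10/9 set g(v) = (v - (10/9))*f(v) = (12*v/25 - 26/17)/(v - 9/11)**3.
Simple pole: residue = g(a) at a = 10/9, which is -82151982/2073065.
List the singular points by increasing real part (a conjugate pair: the negative imaginary part first).

Radius of convergence at 0: 9/11.
At 9/11: a pole of order 3; residue 82151982/2073065.
At 10/9: a pole of order 1; residue -82151982/2073065.


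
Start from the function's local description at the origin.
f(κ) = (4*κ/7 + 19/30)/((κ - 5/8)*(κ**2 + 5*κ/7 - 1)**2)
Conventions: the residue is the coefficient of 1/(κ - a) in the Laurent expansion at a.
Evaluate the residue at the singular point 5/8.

At the order-1 pole 5/8 set g(κ) = (κ - (5/8))*f(κ) = (4*κ/7 + 19/30)/(κ**2 + 5*κ/7 - 1)**2.
Simple pole: residue = g(a) at a = 5/8, which is 2981888/79935.

The residue is 2981888/79935.


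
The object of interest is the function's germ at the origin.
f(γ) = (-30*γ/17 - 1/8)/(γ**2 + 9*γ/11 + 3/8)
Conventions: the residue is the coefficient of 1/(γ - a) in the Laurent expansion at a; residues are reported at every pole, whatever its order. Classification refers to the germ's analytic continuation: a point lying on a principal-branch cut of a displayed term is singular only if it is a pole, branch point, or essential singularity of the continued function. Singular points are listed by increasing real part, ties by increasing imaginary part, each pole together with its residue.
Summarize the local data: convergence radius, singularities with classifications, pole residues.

Radius of convergence at 0: (1/4)*sqrt(6).
At (-9/22) - ((1/44)*sqrt(402))*i: a pole of order 1; residue (-15/17) + ((893/27336)*sqrt(402))*i.
At (-9/22) + ((1/44)*sqrt(402))*i: a pole of order 1; residue (-15/17) - ((893/27336)*sqrt(402))*i.

Denominator factor (γ**2 + 9*γ/11 + 3/8): discriminant -201/242, complex-conjugate roots (-9/22) + ((1/44)*sqrt(402))*i and (-9/22) - ((1/44)*sqrt(402))*i; poles of order 1, moduli (1/4)*sqrt(6) and (1/4)*sqrt(6).
The radius of convergence is the smallest modulus among the singular points: (1/4)*sqrt(6).
The factor γ**2 + 9*γ/11 + 3/8 splits as (γ - a)(γ - a') with a = (-9/22) - ((1/44)*sqrt(402))*i, a' = (-9/22) + ((1/44)*sqrt(402))*i. At the order-1 pole a set g(γ) = (γ - a)*f(γ) = [-30*γ/17 - 1/8] / (γ - a').
Simple pole: residue = g(a) at a = (-9/22) - ((1/44)*sqrt(402))*i, which is (-15/17) + ((893/27336)*sqrt(402))*i.
The factor γ**2 + 9*γ/11 + 3/8 splits as (γ - a)(γ - a') with a = (-9/22) + ((1/44)*sqrt(402))*i, a' = (-9/22) - ((1/44)*sqrt(402))*i. At the order-1 pole a set g(γ) = (γ - a)*f(γ) = [-30*γ/17 - 1/8] / (γ - a').
Simple pole: residue = g(a) at a = (-9/22) + ((1/44)*sqrt(402))*i, which is (-15/17) - ((893/27336)*sqrt(402))*i.
List the singular points by increasing real part (a conjugate pair: the negative imaginary part first).


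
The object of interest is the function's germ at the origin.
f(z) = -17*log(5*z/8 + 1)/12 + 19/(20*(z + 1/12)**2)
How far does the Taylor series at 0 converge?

The radius of convergence is 1/12.

Denominator factor (z + 1/12)^2: pole of order 2 at -1/12, modulus 1/12.
Branch term (-17/12)*log(1 - z/(-8/5)): its argument vanishes at z = -8/5, a logarithmic branch point, modulus 8/5.
The radius of convergence is the smallest modulus among the singular points: 1/12.


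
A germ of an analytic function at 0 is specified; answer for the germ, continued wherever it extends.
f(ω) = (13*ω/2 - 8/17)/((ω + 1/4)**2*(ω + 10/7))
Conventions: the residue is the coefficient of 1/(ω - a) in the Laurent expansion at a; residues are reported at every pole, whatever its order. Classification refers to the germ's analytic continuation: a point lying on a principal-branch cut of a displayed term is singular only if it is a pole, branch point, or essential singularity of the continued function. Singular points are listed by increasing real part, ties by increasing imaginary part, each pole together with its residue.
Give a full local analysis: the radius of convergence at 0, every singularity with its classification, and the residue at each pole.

Radius of convergence at 0: 1/4.
At -10/7: a pole of order 1; residue -14448/2057.
At -1/4: a pole of order 2; residue 14448/2057.

Denominator factor (ω + 10/7): pole of order 1 at -10/7, modulus 10/7.
Denominator factor (ω + 1/4)^2: pole of order 2 at -1/4, modulus 1/4.
The radius of convergence is the smallest modulus among the singular points: 1/4.
At the order-1 pole -10/7 set g(ω) = (ω - (-10/7))*f(ω) = (13*ω/2 - 8/17)/(ω + 1/4)**2.
Simple pole: residue = g(a) at a = -10/7, which is -14448/2057.
At the order-2 pole -1/4 set g(ω) = (ω - (-1/4))^2*f(ω) = (13*ω/2 - 8/17)/(ω + 10/7).
Order-2 pole: residue = g'(a); g'(-1/4) = 14448/2057, so the residue is 14448/2057.
List the singular points by increasing real part (a conjugate pair: the negative imaginary part first).


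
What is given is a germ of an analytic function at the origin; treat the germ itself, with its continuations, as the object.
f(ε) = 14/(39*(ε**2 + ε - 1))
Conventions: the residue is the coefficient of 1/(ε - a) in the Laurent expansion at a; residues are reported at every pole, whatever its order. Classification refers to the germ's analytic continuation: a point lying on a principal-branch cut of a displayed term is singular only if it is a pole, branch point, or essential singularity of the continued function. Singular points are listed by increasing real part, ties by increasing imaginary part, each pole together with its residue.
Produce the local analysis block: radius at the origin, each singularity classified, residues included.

Denominator factor (ε**2 + ε - 1): discriminant 5, real irrational roots -1/2 + (1/2)*sqrt(5) and -1/2 - (1/2)*sqrt(5); poles of order 1, moduli -1/2 + (1/2)*sqrt(5) and 1/2 + (1/2)*sqrt(5).
The radius of convergence is the smallest modulus among the singular points: -1/2 + (1/2)*sqrt(5).
The factor ε**2 + ε - 1 splits as (ε - a)(ε - a') with a = -1/2 - (1/2)*sqrt(5), a' = -1/2 + (1/2)*sqrt(5). At the order-1 pole a set g(ε) = (ε - a)*f(ε) = [14/39] / (ε - a').
Simple pole: residue = g(a) at a = -1/2 - (1/2)*sqrt(5), which is -(14/195)*sqrt(5).
The factor ε**2 + ε - 1 splits as (ε - a)(ε - a') with a = -1/2 + (1/2)*sqrt(5), a' = -1/2 - (1/2)*sqrt(5). At the order-1 pole a set g(ε) = (ε - a)*f(ε) = [14/39] / (ε - a').
Simple pole: residue = g(a) at a = -1/2 + (1/2)*sqrt(5), which is (14/195)*sqrt(5).
List the singular points by increasing real part (a conjugate pair: the negative imaginary part first).

Radius of convergence at 0: -1/2 + (1/2)*sqrt(5).
At -1/2 - (1/2)*sqrt(5): a pole of order 1; residue -(14/195)*sqrt(5).
At -1/2 + (1/2)*sqrt(5): a pole of order 1; residue (14/195)*sqrt(5).


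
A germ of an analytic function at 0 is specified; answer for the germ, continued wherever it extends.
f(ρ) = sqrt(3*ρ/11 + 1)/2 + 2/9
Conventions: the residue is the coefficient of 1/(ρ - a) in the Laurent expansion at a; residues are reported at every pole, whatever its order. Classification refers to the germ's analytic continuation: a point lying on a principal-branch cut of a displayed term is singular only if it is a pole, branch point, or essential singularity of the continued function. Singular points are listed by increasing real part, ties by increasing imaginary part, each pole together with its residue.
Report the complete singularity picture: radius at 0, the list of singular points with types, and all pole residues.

Radius of convergence at 0: 11/3.
At -11/3: an algebraic (square-root) branch point.

Branch term (1/2)*sqrt(1 - ρ/(-11/3)): its argument vanishes at ρ = -11/3, a square-root branch point, modulus 11/3.
The radius of convergence is the smallest modulus among the singular points: 11/3.


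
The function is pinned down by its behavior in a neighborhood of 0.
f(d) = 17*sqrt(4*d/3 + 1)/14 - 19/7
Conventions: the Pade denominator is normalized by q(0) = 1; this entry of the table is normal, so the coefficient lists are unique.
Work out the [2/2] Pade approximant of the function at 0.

The Pade approximant has numerator coefficients [-3/2, -29/42, 47/126]; denominator coefficients [1, 1, 1/9].

Taylor coefficients needed (expand at 0): a_0 = -3/2, a_1 = 17/21, a_2 = -17/63, a_3 = 34/189, a_4 = -85/567.
Write the denominator as Q(d) = 1 + q1*d + q2*d^2. Requiring Q*f - P = O(d^5) with deg P <= 2 kills the coefficients of d^3..d^4 in Q*f:
  d^3: a_3 + q1*a_2 + q2*a_1 = 0, i.e. 34/189 + (-17/63)*q1 + (17/21)*q2 = 0.
  d^4: a_4 + q1*a_3 + q2*a_2 = 0, i.e. -85/567 + (34/189)*q1 + (-17/63)*q2 = 0.
Solving this linear system: q1 = 1, q2 = 1/9.
The numerator is Q*f truncated at degree 2: P0 = a_0 = -3/2; P1 = a_1 + q1*a_0 = -29/42; P2 = a_2 + q1*a_1 + q2*a_0 = 47/126.


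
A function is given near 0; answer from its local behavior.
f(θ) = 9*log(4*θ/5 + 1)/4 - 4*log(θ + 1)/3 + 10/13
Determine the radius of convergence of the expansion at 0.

Branch term (9/4)*log(1 - θ/(-5/4)): its argument vanishes at θ = -5/4, a logarithmic branch point, modulus 5/4.
Branch term (-4/3)*log(1 - θ/(-1)): its argument vanishes at θ = -1, a logarithmic branch point, modulus 1.
The radius of convergence is the smallest modulus among the singular points: 1.

The radius of convergence is 1.


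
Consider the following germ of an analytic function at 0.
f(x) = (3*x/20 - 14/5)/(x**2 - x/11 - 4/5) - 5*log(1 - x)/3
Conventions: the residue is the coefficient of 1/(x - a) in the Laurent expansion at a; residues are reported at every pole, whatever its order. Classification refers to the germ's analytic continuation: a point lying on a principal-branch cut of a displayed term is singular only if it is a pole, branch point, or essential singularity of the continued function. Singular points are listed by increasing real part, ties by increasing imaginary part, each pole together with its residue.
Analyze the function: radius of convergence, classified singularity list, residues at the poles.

Radius of convergence at 0: -1/22 + (1/110)*sqrt(9705).
At 1/22 - (1/110)*sqrt(9705): a pole of order 1; residue 3/40 + (1229/77640)*sqrt(9705).
At 1/22 + (1/110)*sqrt(9705): a pole of order 1; residue 3/40 - (1229/77640)*sqrt(9705).
At 1: a logarithmic branch point.

Denominator factor (x**2 - x/11 - 4/5): discriminant 1941/605, real irrational roots 1/22 + (1/110)*sqrt(9705) and 1/22 - (1/110)*sqrt(9705); poles of order 1, moduli 1/22 + (1/110)*sqrt(9705) and -1/22 + (1/110)*sqrt(9705).
Branch term (-5/3)*log(1 - x/(1)): its argument vanishes at x = 1, a logarithmic branch point, modulus 1.
The radius of convergence is the smallest modulus among the singular points: -1/22 + (1/110)*sqrt(9705).
The branch term is analytic at 1/22 - (1/110)*sqrt(9705) and contributes nothing to the residue; only the rational part matters.
The factor x**2 - x/11 - 4/5 splits as (x - a)(x - a') with a = 1/22 - (1/110)*sqrt(9705), a' = 1/22 + (1/110)*sqrt(9705). At the order-1 pole a set g(x) = (x - a)*(rational part) = [3*x/20 - 14/5] / (x - a').
Simple pole: residue = g(a) at a = 1/22 - (1/110)*sqrt(9705), which is 3/40 + (1229/77640)*sqrt(9705).
The branch term is analytic at 1/22 + (1/110)*sqrt(9705) and contributes nothing to the residue; only the rational part matters.
The factor x**2 - x/11 - 4/5 splits as (x - a)(x - a') with a = 1/22 + (1/110)*sqrt(9705), a' = 1/22 - (1/110)*sqrt(9705). At the order-1 pole a set g(x) = (x - a)*(rational part) = [3*x/20 - 14/5] / (x - a').
Simple pole: residue = g(a) at a = 1/22 + (1/110)*sqrt(9705), which is 3/40 - (1229/77640)*sqrt(9705).
List the singular points by increasing real part (a conjugate pair: the negative imaginary part first).
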